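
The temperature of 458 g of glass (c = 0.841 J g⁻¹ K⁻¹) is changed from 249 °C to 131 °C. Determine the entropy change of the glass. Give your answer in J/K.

In kelvin: T₁ = 522.15 K, T₂ = 404.15 K. ΔS = ∫dQ_rev/T = m c ln(T₂/T₁) = 458 × 0.841 × ln(404.15/522.15) = -98.7 J/K.

ΔS = -98.7 J/K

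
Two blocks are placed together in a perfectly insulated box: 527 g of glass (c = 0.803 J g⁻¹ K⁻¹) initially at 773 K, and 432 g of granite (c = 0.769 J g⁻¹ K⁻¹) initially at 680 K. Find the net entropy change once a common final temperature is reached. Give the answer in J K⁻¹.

Energy balance: T_f = (m₁c₁T₁ + m₂c₂T₂)/(m₁c₁ + m₂c₂) = 732.1 K.
ΔS₁ = m₁c₁ ln(T_f/T₁) = 423.181 × ln(732.1/773) = -23.005 J/K.
ΔS₂ = m₂c₂ ln(T_f/T₂) = 332.208 × ln(732.1/680) = 24.525 J/K.
ΔS_total = -23.005 + 24.525 = 1.52 J/K.

ΔS_total = 1.52 J/K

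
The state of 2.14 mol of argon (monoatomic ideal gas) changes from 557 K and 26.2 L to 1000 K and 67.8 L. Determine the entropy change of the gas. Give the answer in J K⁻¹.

ΔS = 32.5 J/K

Entropy is a state function: ΔS = nC_V ln(T₂/T₁) + nR ln(V₂/V₁), with C_V = 3R/2 = 12.47 J mol⁻¹ K⁻¹ for a monoatomic ideal gas.
ΔS = 2.14 × [12.47 × ln(1000/557) + 8.314 × ln(67.8/26.2)] = 32.5 J/K.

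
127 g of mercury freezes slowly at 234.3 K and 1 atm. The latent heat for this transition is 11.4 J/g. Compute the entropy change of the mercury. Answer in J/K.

Heat released by the substance: Q = −mL = −127 × 11.4 = −1447.8 J.
At constant T, ΔS = Q_rev/T = −1447.8 / 234.3 = -6.18 J/K.

ΔS = -6.18 J/K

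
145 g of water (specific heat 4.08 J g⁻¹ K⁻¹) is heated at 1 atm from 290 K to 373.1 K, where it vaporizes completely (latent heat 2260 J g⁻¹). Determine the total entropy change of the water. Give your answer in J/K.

ΔS = 1030 J/K

Warming step: ΔS₁ = m c ln(T_tr/T_i) = 145 × 4.08 × ln(373.1/290) = 149.1 J/K.
Phase change: ΔS₂ = +mL/T_tr = 145 × 2260 / 373.1 = 878.3 J/K.
ΔS_total = (149.1) + (878.3) = 1030 J/K.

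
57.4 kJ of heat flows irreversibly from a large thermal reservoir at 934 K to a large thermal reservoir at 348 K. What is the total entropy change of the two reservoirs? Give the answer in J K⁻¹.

ΔS_total = 103 J/K

ΔS_hot = −Q/T_H = −57400/934 = -61.46 J/K and ΔS_cold = +Q/T_C = 57400/348 = 164.9 J/K.
ΔS_total = -61.46 + 164.9 = 103 J/K, positive as the second law requires.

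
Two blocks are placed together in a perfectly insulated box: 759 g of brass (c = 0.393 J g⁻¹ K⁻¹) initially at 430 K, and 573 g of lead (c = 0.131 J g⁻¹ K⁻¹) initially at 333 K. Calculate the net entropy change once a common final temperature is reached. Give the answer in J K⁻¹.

Energy balance: T_f = (m₁c₁T₁ + m₂c₂T₂)/(m₁c₁ + m₂c₂) = 410.5 K.
ΔS₁ = m₁c₁ ln(T_f/T₁) = 298.287 × ln(410.5/430) = -13.845 J/K.
ΔS₂ = m₂c₂ ln(T_f/T₂) = 75.063 × ln(410.5/333) = 15.705 J/K.
ΔS_total = -13.845 + 15.705 = 1.86 J/K.

ΔS_total = 1.86 J/K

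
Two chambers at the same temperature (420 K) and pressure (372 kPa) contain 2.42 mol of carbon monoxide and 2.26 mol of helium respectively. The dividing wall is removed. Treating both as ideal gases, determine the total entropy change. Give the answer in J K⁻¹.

ΔS_mix = 26.9 J/K

Mole fractions: x_A = 2.42/4.68 = 0.517, x_B = 0.483.
ΔS_mix = −R(n_A ln x_A + n_B ln x_B) = −8.314 × (2.42 ln 0.517 + 2.26 ln 0.483) = 26.9 J/K.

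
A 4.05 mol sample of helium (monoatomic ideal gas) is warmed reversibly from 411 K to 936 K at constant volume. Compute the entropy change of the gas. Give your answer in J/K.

ΔS = 41.6 J/K

At constant volume, ΔS = nC_V ln(T₂/T₁) with C_V = 3R/2 = 12.47 J mol⁻¹ K⁻¹.
ΔS = 4.05 × 12.47 × ln(936/411) = 41.6 J/K.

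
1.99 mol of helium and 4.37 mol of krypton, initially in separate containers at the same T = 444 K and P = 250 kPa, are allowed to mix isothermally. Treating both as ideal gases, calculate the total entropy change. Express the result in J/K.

Mole fractions: x_A = 1.99/6.36 = 0.313, x_B = 0.687.
ΔS_mix = −R(n_A ln x_A + n_B ln x_B) = −8.314 × (1.99 ln 0.313 + 4.37 ln 0.687) = 32.9 J/K.

ΔS_mix = 32.9 J/K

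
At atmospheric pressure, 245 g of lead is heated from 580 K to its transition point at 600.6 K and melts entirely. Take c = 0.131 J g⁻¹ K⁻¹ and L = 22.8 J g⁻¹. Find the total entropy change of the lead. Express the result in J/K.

Warming step: ΔS₁ = m c ln(T_tr/T_i) = 245 × 0.131 × ln(600.6/580) = 1.12 J/K.
Phase change: ΔS₂ = +mL/T_tr = 245 × 22.8 / 600.6 = 9.301 J/K.
ΔS_total = (1.12) + (9.301) = 10.4 J/K.

ΔS = 10.4 J/K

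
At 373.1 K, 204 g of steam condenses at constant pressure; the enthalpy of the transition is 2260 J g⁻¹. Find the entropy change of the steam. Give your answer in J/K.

Heat released by the substance: Q = −mL = −204 × 2260 = −461040 J.
At constant T, ΔS = Q_rev/T = −461040 / 373.1 = -1240 J/K.

ΔS = -1240 J/K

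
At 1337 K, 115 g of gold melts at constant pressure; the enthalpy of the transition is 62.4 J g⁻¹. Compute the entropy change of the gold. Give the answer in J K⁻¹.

ΔS = 5.37 J/K

Heat absorbed by the substance: Q = mL = 115 × 62.4 = 7176 J.
At constant T, ΔS = Q_rev/T = 7176 / 1337 = 5.37 J/K.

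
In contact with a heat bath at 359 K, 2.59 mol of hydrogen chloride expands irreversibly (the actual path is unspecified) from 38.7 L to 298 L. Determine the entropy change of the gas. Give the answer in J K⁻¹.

ΔS_gas = 44 J/K

Entropy is a state function, so ΔS_gas depends only on the end states.
For an isothermal ideal gas ΔS_gas = nR ln(V₂/V₁) = 2.59 × 8.314 × ln(298/38.7) = 44 J/K.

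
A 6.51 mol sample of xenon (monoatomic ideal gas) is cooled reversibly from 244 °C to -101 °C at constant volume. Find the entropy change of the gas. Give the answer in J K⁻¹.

In kelvin: T₁ = 517.15 K, T₂ = 172.15 K. At constant volume, ΔS = nC_V ln(T₂/T₁) with C_V = 3R/2 = 12.47 J mol⁻¹ K⁻¹.
ΔS = 6.51 × 12.47 × ln(172.15/517.15) = -89.3 J/K.

ΔS = -89.3 J/K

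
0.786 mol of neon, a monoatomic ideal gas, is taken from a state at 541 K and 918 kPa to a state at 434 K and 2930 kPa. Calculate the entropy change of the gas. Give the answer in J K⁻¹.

ΔS = nC_p ln(T₂/T₁) − nR ln(P₂/P₁), with C_p = 5R/2 = 20.79 J mol⁻¹ K⁻¹ for a monoatomic ideal gas.
ΔS = 0.786 × [20.79 × ln(434/541) − 8.314 × ln(2930/918)] = -11.2 J/K.

ΔS = -11.2 J/K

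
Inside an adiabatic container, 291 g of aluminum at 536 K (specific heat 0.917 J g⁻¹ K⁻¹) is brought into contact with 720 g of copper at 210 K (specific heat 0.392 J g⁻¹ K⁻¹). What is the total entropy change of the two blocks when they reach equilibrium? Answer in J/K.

ΔS_total = 58.6 J/K

Energy balance: T_f = (m₁c₁T₁ + m₂c₂T₂)/(m₁c₁ + m₂c₂) = 368.43 K.
ΔS₁ = m₁c₁ ln(T_f/T₁) = 266.847 × ln(368.43/536) = -100.04 J/K.
ΔS₂ = m₂c₂ ln(T_f/T₂) = 282.24 × ln(368.43/210) = 158.66 J/K.
ΔS_total = -100.04 + 158.66 = 58.6 J/K.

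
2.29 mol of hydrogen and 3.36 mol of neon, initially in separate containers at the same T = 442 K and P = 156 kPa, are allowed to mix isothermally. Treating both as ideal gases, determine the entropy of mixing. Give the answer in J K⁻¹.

ΔS_mix = 31.7 J/K

Mole fractions: x_A = 2.29/5.65 = 0.405, x_B = 0.595.
ΔS_mix = −R(n_A ln x_A + n_B ln x_B) = −8.314 × (2.29 ln 0.405 + 3.36 ln 0.595) = 31.7 J/K.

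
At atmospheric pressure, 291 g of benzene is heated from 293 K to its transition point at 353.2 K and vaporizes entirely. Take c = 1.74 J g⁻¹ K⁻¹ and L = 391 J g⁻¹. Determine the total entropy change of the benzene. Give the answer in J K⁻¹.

Warming step: ΔS₁ = m c ln(T_tr/T_i) = 291 × 1.74 × ln(353.2/293) = 94.62 J/K.
Phase change: ΔS₂ = +mL/T_tr = 291 × 391 / 353.2 = 322.1 J/K.
ΔS_total = (94.62) + (322.1) = 417 J/K.

ΔS = 417 J/K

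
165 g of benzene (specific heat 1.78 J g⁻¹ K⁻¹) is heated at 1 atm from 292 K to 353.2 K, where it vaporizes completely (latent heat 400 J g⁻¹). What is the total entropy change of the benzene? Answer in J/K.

ΔS = 243 J/K

Warming step: ΔS₁ = m c ln(T_tr/T_i) = 165 × 1.78 × ln(353.2/292) = 55.89 J/K.
Phase change: ΔS₂ = +mL/T_tr = 165 × 400 / 353.2 = 186.9 J/K.
ΔS_total = (55.89) + (186.9) = 243 J/K.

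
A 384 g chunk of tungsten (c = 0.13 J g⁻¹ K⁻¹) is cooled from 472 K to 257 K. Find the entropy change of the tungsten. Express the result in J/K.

ΔS = -30.3 J/K

ΔS = ∫dQ_rev/T = m c ln(T₂/T₁) = 384 × 0.13 × ln(257/472) = -30.3 J/K.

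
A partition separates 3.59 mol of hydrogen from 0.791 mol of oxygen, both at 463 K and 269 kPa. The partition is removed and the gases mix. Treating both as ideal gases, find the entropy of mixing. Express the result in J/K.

Mole fractions: x_A = 3.59/4.38 = 0.819, x_B = 0.181.
ΔS_mix = −R(n_A ln x_A + n_B ln x_B) = −8.314 × (3.59 ln 0.819 + 0.791 ln 0.181) = 17.2 J/K.

ΔS_mix = 17.2 J/K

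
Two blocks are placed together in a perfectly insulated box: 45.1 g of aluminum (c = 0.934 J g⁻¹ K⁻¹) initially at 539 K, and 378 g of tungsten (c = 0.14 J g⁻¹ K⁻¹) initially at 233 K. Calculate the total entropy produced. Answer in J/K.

ΔS_total = 8.27 J/K

Energy balance: T_f = (m₁c₁T₁ + m₂c₂T₂)/(m₁c₁ + m₂c₂) = 368.62 K.
ΔS₁ = m₁c₁ ln(T_f/T₁) = 42.1234 × ln(368.62/539) = -16.005 J/K.
ΔS₂ = m₂c₂ ln(T_f/T₂) = 52.92 × ln(368.62/233) = 24.276 J/K.
ΔS_total = -16.005 + 24.276 = 8.27 J/K.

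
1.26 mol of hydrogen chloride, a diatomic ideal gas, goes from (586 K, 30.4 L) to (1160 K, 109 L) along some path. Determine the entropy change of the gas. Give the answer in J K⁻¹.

ΔS = 31.3 J/K

Entropy is a state function: ΔS = nC_V ln(T₂/T₁) + nR ln(V₂/V₁), with C_V = 5R/2 = 20.79 J mol⁻¹ K⁻¹ for a diatomic ideal gas.
ΔS = 1.26 × [20.79 × ln(1160/586) + 8.314 × ln(109/30.4)] = 31.3 J/K.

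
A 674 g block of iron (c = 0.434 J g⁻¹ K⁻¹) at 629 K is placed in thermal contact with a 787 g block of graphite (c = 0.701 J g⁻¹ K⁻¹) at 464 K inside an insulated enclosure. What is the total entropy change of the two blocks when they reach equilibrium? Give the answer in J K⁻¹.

Energy balance: T_f = (m₁c₁T₁ + m₂c₂T₂)/(m₁c₁ + m₂c₂) = 521.17 K.
ΔS₁ = m₁c₁ ln(T_f/T₁) = 292.516 × ln(521.17/629) = -55.008 J/K.
ΔS₂ = m₂c₂ ln(T_f/T₂) = 551.687 × ln(521.17/464) = 64.104 J/K.
ΔS_total = -55.008 + 64.104 = 9.1 J/K.

ΔS_total = 9.1 J/K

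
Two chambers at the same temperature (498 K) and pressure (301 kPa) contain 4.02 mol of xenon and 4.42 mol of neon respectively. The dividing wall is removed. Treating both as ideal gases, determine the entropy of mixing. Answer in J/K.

Mole fractions: x_A = 4.02/8.44 = 0.476, x_B = 0.524.
ΔS_mix = −R(n_A ln x_A + n_B ln x_B) = −8.314 × (4.02 ln 0.476 + 4.42 ln 0.524) = 48.6 J/K.

ΔS_mix = 48.6 J/K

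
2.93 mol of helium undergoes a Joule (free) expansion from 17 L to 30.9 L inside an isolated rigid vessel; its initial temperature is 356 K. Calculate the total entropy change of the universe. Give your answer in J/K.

For an ideal gas in free expansion Q = 0 and W = 0, so T is unchanged.
Entropy is a state function; using a reversible isothermal path, ΔS_gas = nR ln(V₂/V₁) = 2.93 × 8.314 × ln(30.9/17) = 14.6 J/K.
The insulated surroundings exchange no heat, so ΔS_surr = 0 and ΔS_universe = ΔS_gas.

ΔS_universe = 14.6 J/K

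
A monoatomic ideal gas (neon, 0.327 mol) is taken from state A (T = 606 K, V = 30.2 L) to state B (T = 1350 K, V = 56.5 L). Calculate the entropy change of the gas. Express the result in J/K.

ΔS = 4.97 J/K

Entropy is a state function: ΔS = nC_V ln(T₂/T₁) + nR ln(V₂/V₁), with C_V = 3R/2 = 12.47 J mol⁻¹ K⁻¹ for a monoatomic ideal gas.
ΔS = 0.327 × [12.47 × ln(1350/606) + 8.314 × ln(56.5/30.2)] = 4.97 J/K.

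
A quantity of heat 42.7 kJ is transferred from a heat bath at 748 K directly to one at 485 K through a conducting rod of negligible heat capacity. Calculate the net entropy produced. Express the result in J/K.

ΔS_hot = −Q/T_H = −42700/748 = -57.09 J/K and ΔS_cold = +Q/T_C = 42700/485 = 88.04 J/K.
ΔS_total = -57.09 + 88.04 = 31 J/K, positive as the second law requires.

ΔS_total = 31 J/K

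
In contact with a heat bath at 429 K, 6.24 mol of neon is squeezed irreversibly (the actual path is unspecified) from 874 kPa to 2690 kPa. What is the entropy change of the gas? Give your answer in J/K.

Entropy is a state function, so ΔS_gas depends only on the end states.
For an isothermal ideal gas ΔS_gas = nR ln(P₁/P₂) = 6.24 × 8.314 × ln(874/2690) = -58.3 J/K.

ΔS_gas = -58.3 J/K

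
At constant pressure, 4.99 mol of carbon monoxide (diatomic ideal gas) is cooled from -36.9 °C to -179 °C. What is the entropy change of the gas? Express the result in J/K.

In kelvin: T₁ = 236.25 K, T₂ = 94.15 K. At constant pressure, ΔS = nC_p ln(T₂/T₁) with C_p = 7R/2 = 29.1 J mol⁻¹ K⁻¹.
ΔS = 4.99 × 29.1 × ln(94.15/236.25) = -134 J/K.

ΔS = -134 J/K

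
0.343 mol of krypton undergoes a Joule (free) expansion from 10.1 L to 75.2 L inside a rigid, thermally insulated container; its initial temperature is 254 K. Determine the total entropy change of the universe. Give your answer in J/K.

No heat is exchanged and no work is done, so the ideal-gas temperature stays constant.
Entropy is a state function; using a reversible isothermal path, ΔS_gas = nR ln(V₂/V₁) = 0.343 × 8.314 × ln(75.2/10.1) = 5.73 J/K.
The insulated surroundings exchange no heat, so ΔS_surr = 0 and ΔS_universe = ΔS_gas.

ΔS_universe = 5.73 J/K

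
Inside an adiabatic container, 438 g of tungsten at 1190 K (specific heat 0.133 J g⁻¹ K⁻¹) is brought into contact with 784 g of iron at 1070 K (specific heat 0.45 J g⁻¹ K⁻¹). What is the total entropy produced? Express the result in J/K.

ΔS_total = 0.29 J/K

Energy balance: T_f = (m₁c₁T₁ + m₂c₂T₂)/(m₁c₁ + m₂c₂) = 1087 K.
ΔS₁ = m₁c₁ ln(T_f/T₁) = 58.254 × ln(1087/1190) = -5.273 J/K.
ΔS₂ = m₂c₂ ln(T_f/T₂) = 352.8 × ln(1087/1070) = 5.563 J/K.
ΔS_total = -5.273 + 5.563 = 0.29 J/K.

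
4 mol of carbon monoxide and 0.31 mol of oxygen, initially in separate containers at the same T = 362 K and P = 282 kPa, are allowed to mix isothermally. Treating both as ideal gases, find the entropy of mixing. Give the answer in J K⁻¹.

Mole fractions: x_A = 4/4.31 = 0.928, x_B = 0.0719.
ΔS_mix = −R(n_A ln x_A + n_B ln x_B) = −8.314 × (4 ln 0.928 + 0.31 ln 0.0719) = 9.27 J/K.

ΔS_mix = 9.27 J/K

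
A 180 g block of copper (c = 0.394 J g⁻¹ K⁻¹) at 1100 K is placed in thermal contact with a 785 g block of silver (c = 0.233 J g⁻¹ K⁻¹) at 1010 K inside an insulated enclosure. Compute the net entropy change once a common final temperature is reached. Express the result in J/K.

Energy balance: T_f = (m₁c₁T₁ + m₂c₂T₂)/(m₁c₁ + m₂c₂) = 1035.1 K.
ΔS₁ = m₁c₁ ln(T_f/T₁) = 70.92 × ln(1035.1/1100) = -4.31 J/K.
ΔS₂ = m₂c₂ ln(T_f/T₂) = 182.905 × ln(1035.1/1010) = 4.498 J/K.
ΔS_total = -4.31 + 4.498 = 0.188 J/K.

ΔS_total = 0.188 J/K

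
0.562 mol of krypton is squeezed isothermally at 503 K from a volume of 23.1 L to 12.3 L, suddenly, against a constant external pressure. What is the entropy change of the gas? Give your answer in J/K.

Entropy is a state function, so ΔS_gas depends only on the end states.
For an isothermal ideal gas ΔS_gas = nR ln(V₂/V₁) = 0.562 × 8.314 × ln(12.3/23.1) = -2.94 J/K.

ΔS_gas = -2.94 J/K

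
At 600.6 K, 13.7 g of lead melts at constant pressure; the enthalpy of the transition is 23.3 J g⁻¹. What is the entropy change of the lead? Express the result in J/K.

ΔS = 0.531 J/K

Heat absorbed by the substance: Q = mL = 13.7 × 23.3 = 319.21 J.
At constant T, ΔS = Q_rev/T = 319.21 / 600.6 = 0.531 J/K.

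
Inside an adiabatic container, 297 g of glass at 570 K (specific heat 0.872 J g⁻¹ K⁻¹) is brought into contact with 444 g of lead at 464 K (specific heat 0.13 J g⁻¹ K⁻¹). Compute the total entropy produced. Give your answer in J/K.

Energy balance: T_f = (m₁c₁T₁ + m₂c₂T₂)/(m₁c₁ + m₂c₂) = 550.68 K.
ΔS₁ = m₁c₁ ln(T_f/T₁) = 258.984 × ln(550.68/570) = -8.93 J/K.
ΔS₂ = m₂c₂ ln(T_f/T₂) = 57.72 × ln(550.68/464) = 9.886 J/K.
ΔS_total = -8.93 + 9.886 = 0.956 J/K.

ΔS_total = 0.956 J/K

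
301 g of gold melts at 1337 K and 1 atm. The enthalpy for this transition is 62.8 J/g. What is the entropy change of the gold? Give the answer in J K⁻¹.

ΔS = 14.1 J/K

Heat absorbed by the substance: Q = mL = 301 × 62.8 = 18902.8 J.
At constant T, ΔS = Q_rev/T = 18902.8 / 1337 = 14.1 J/K.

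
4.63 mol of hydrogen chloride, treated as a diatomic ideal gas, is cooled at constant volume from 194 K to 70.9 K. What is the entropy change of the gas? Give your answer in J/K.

At constant volume, ΔS = nC_V ln(T₂/T₁) with C_V = 5R/2 = 20.79 J mol⁻¹ K⁻¹.
ΔS = 4.63 × 20.79 × ln(70.9/194) = -96.9 J/K.

ΔS = -96.9 J/K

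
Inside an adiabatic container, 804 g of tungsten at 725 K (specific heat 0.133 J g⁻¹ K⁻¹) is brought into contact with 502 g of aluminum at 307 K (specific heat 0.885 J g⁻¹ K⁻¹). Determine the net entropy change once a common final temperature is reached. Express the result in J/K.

Energy balance: T_f = (m₁c₁T₁ + m₂c₂T₂)/(m₁c₁ + m₂c₂) = 388.09 K.
ΔS₁ = m₁c₁ ln(T_f/T₁) = 106.932 × ln(388.09/725) = -66.83 J/K.
ΔS₂ = m₂c₂ ln(T_f/T₂) = 444.27 × ln(388.09/307) = 104.1 J/K.
ΔS_total = -66.83 + 104.1 = 37.3 J/K.

ΔS_total = 37.3 J/K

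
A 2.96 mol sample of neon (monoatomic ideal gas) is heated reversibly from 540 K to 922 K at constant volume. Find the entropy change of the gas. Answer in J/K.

At constant volume, ΔS = nC_V ln(T₂/T₁) with C_V = 3R/2 = 12.47 J mol⁻¹ K⁻¹.
ΔS = 2.96 × 12.47 × ln(922/540) = 19.7 J/K.

ΔS = 19.7 J/K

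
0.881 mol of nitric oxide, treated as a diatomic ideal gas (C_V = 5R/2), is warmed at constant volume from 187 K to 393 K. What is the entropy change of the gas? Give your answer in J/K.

ΔS = 13.6 J/K

At constant volume, ΔS = nC_V ln(T₂/T₁) with C_V = 5R/2 = 20.79 J mol⁻¹ K⁻¹.
ΔS = 0.881 × 20.79 × ln(393/187) = 13.6 J/K.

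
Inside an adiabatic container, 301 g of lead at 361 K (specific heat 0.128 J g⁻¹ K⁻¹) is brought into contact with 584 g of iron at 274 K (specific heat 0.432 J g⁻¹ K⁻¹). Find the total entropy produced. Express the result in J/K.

Energy balance: T_f = (m₁c₁T₁ + m₂c₂T₂)/(m₁c₁ + m₂c₂) = 285.53 K.
ΔS₁ = m₁c₁ ln(T_f/T₁) = 38.528 × ln(285.53/361) = -9.037 J/K.
ΔS₂ = m₂c₂ ln(T_f/T₂) = 252.288 × ln(285.53/274) = 10.4 J/K.
ΔS_total = -9.037 + 10.4 = 1.36 J/K.

ΔS_total = 1.36 J/K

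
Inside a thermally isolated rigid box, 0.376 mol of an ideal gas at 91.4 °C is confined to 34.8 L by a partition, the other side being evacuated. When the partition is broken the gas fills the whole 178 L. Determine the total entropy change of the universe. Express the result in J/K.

ΔS_universe = 5.1 J/K

For an ideal gas in free expansion Q = 0 and W = 0, so T is unchanged.
Entropy is a state function; using a reversible isothermal path, ΔS_gas = nR ln(V₂/V₁) = 0.376 × 8.314 × ln(178/34.8) = 5.1 J/K.
The insulated surroundings exchange no heat, so ΔS_surr = 0 and ΔS_universe = ΔS_gas.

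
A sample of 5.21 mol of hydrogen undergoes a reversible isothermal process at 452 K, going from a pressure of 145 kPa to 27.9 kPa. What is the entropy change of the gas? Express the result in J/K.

ΔS_gas = 71.4 J/K

For an isothermal ideal gas ΔS_gas = nR ln(P₁/P₂) = 5.21 × 8.314 × ln(145/27.9) = 71.4 J/K.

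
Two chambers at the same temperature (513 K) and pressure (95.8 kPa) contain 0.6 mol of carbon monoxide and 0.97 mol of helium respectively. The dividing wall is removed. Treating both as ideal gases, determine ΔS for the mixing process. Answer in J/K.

Mole fractions: x_A = 0.6/1.57 = 0.382, x_B = 0.618.
ΔS_mix = −R(n_A ln x_A + n_B ln x_B) = −8.314 × (0.6 ln 0.382 + 0.97 ln 0.618) = 8.68 J/K.

ΔS_mix = 8.68 J/K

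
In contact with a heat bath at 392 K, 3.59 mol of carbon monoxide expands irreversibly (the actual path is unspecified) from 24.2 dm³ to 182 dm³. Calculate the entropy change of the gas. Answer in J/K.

ΔS_gas = 60.2 J/K

Entropy is a state function, so ΔS_gas depends only on the end states.
For an isothermal ideal gas ΔS_gas = nR ln(V₂/V₁) = 3.59 × 8.314 × ln(182/24.2) = 60.2 J/K.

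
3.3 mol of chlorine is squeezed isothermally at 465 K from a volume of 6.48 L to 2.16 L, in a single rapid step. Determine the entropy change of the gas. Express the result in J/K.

Entropy is a state function, so ΔS_gas depends only on the end states.
For an isothermal ideal gas ΔS_gas = nR ln(V₂/V₁) = 3.3 × 8.314 × ln(2.16/6.48) = -30.1 J/K.

ΔS_gas = -30.1 J/K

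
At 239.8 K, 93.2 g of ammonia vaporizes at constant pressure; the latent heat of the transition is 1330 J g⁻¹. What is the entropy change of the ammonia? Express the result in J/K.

ΔS = 517 J/K

Heat absorbed by the substance: Q = mL = 93.2 × 1330 = 123956 J.
At constant T, ΔS = Q_rev/T = 123956 / 239.8 = 517 J/K.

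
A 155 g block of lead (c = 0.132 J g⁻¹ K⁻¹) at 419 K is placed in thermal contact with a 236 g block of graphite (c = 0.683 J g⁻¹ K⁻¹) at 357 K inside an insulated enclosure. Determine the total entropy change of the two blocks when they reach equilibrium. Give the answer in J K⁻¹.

Energy balance: T_f = (m₁c₁T₁ + m₂c₂T₂)/(m₁c₁ + m₂c₂) = 363.98 K.
ΔS₁ = m₁c₁ ln(T_f/T₁) = 20.46 × ln(363.98/419) = -2.88 J/K.
ΔS₂ = m₂c₂ ln(T_f/T₂) = 161.188 × ln(363.98/357) = 3.123 J/K.
ΔS_total = -2.88 + 3.123 = 0.243 J/K.

ΔS_total = 0.243 J/K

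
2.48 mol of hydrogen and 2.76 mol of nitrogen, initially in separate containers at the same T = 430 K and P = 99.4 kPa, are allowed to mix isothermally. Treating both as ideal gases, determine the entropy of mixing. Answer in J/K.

Mole fractions: x_A = 2.48/5.24 = 0.473, x_B = 0.527.
ΔS_mix = −R(n_A ln x_A + n_B ln x_B) = −8.314 × (2.48 ln 0.473 + 2.76 ln 0.527) = 30.1 J/K.

ΔS_mix = 30.1 J/K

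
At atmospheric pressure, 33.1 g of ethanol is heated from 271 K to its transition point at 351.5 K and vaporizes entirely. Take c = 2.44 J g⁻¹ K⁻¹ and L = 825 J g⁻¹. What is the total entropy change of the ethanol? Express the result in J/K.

Warming step: ΔS₁ = m c ln(T_tr/T_i) = 33.1 × 2.44 × ln(351.5/271) = 21.01 J/K.
Phase change: ΔS₂ = +mL/T_tr = 33.1 × 825 / 351.5 = 77.69 J/K.
ΔS_total = (21.01) + (77.69) = 98.7 J/K.

ΔS = 98.7 J/K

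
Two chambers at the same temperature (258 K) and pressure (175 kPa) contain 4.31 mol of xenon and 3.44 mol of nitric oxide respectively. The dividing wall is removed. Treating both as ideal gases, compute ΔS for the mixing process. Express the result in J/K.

Mole fractions: x_A = 4.31/7.75 = 0.556, x_B = 0.444.
ΔS_mix = −R(n_A ln x_A + n_B ln x_B) = −8.314 × (4.31 ln 0.556 + 3.44 ln 0.444) = 44.3 J/K.

ΔS_mix = 44.3 J/K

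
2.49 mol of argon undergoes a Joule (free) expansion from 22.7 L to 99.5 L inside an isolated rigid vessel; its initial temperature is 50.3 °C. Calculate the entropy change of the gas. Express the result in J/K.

ΔS_gas = 30.6 J/K

No heat is exchanged and no work is done, so the ideal-gas temperature stays constant.
Entropy is a state function; using a reversible isothermal path, ΔS_gas = nR ln(V₂/V₁) = 2.49 × 8.314 × ln(99.5/22.7) = 30.6 J/K.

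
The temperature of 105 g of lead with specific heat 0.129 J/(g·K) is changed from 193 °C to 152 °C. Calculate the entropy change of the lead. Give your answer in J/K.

ΔS = -1.25 J/K

In kelvin: T₁ = 466.15 K, T₂ = 425.15 K. ΔS = ∫dQ_rev/T = m c ln(T₂/T₁) = 105 × 0.129 × ln(425.15/466.15) = -1.25 J/K.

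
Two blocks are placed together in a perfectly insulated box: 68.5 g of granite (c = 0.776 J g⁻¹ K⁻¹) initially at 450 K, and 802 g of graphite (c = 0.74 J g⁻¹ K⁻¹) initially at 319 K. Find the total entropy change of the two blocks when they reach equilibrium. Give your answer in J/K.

ΔS_total = 3.18 J/K

Energy balance: T_f = (m₁c₁T₁ + m₂c₂T₂)/(m₁c₁ + m₂c₂) = 329.77 K.
ΔS₁ = m₁c₁ ln(T_f/T₁) = 53.156 × ln(329.77/450) = -16.52 J/K.
ΔS₂ = m₂c₂ ln(T_f/T₂) = 593.48 × ln(329.77/319) = 19.7 J/K.
ΔS_total = -16.52 + 19.7 = 3.18 J/K.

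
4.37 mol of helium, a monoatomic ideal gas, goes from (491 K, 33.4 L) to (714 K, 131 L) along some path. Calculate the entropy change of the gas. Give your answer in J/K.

Entropy is a state function: ΔS = nC_V ln(T₂/T₁) + nR ln(V₂/V₁), with C_V = 3R/2 = 12.47 J mol⁻¹ K⁻¹ for a monoatomic ideal gas.
ΔS = 4.37 × [12.47 × ln(714/491) + 8.314 × ln(131/33.4)] = 70.1 J/K.

ΔS = 70.1 J/K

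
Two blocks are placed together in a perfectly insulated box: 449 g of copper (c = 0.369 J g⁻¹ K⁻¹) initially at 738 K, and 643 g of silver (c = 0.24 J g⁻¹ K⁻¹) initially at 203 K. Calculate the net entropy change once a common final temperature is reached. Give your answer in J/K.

Energy balance: T_f = (m₁c₁T₁ + m₂c₂T₂)/(m₁c₁ + m₂c₂) = 480 K.
ΔS₁ = m₁c₁ ln(T_f/T₁) = 165.681 × ln(480/738) = -71.27 J/K.
ΔS₂ = m₂c₂ ln(T_f/T₂) = 154.32 × ln(480/203) = 132.8 J/K.
ΔS_total = -71.27 + 132.8 = 61.5 J/K.

ΔS_total = 61.5 J/K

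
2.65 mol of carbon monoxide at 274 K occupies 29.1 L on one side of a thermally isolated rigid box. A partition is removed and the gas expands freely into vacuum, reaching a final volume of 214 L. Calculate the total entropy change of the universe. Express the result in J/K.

ΔS_universe = 44 J/K

For an ideal gas in free expansion Q = 0 and W = 0, so T is unchanged.
Entropy is a state function; using a reversible isothermal path, ΔS_gas = nR ln(V₂/V₁) = 2.65 × 8.314 × ln(214/29.1) = 44 J/K.
The insulated surroundings exchange no heat, so ΔS_surr = 0 and ΔS_universe = ΔS_gas.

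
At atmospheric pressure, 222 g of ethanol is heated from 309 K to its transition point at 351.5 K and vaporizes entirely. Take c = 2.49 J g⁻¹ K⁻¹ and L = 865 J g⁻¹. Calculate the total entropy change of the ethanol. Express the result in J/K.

Warming step: ΔS₁ = m c ln(T_tr/T_i) = 222 × 2.49 × ln(351.5/309) = 71.24 J/K.
Phase change: ΔS₂ = +mL/T_tr = 222 × 865 / 351.5 = 546.3 J/K.
ΔS_total = (71.24) + (546.3) = 618 J/K.

ΔS = 618 J/K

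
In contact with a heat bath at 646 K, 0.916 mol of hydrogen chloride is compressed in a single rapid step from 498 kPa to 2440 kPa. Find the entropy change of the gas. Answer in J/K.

ΔS_gas = -12.1 J/K

Entropy is a state function, so ΔS_gas depends only on the end states.
For an isothermal ideal gas ΔS_gas = nR ln(P₁/P₂) = 0.916 × 8.314 × ln(498/2440) = -12.1 J/K.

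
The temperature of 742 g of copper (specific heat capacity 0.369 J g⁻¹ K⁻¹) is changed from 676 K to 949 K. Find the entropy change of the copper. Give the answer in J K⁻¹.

ΔS = 92.9 J/K

ΔS = ∫dQ_rev/T = m c ln(T₂/T₁) = 742 × 0.369 × ln(949/676) = 92.9 J/K.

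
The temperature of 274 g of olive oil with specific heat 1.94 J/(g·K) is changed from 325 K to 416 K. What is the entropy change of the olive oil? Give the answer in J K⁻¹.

ΔS = ∫dQ_rev/T = m c ln(T₂/T₁) = 274 × 1.94 × ln(416/325) = 131 J/K.

ΔS = 131 J/K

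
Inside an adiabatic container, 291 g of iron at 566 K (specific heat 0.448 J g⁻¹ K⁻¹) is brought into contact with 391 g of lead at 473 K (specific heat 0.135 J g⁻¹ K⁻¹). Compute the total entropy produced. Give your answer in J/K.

Energy balance: T_f = (m₁c₁T₁ + m₂c₂T₂)/(m₁c₁ + m₂c₂) = 539.2 K.
ΔS₁ = m₁c₁ ln(T_f/T₁) = 130.368 × ln(539.2/566) = -6.324 J/K.
ΔS₂ = m₂c₂ ln(T_f/T₂) = 52.785 × ln(539.2/473) = 6.914 J/K.
ΔS_total = -6.324 + 6.914 = 0.59 J/K.

ΔS_total = 0.59 J/K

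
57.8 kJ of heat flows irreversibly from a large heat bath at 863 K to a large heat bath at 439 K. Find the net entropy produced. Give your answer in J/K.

ΔS_total = 64.7 J/K

ΔS_hot = −Q/T_H = −57800/863 = -66.98 J/K and ΔS_cold = +Q/T_C = 57800/439 = 131.7 J/K.
ΔS_total = -66.98 + 131.7 = 64.7 J/K, positive as the second law requires.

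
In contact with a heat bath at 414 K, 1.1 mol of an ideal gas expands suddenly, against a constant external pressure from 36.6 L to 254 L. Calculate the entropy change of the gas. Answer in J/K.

ΔS_gas = 17.7 J/K

Entropy is a state function, so ΔS_gas depends only on the end states.
For an isothermal ideal gas ΔS_gas = nR ln(V₂/V₁) = 1.1 × 8.314 × ln(254/36.6) = 17.7 J/K.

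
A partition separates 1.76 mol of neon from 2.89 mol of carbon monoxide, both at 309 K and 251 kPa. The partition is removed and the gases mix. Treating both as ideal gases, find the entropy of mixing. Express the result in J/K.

ΔS_mix = 25.6 J/K

Mole fractions: x_A = 1.76/4.65 = 0.378, x_B = 0.622.
ΔS_mix = −R(n_A ln x_A + n_B ln x_B) = −8.314 × (1.76 ln 0.378 + 2.89 ln 0.622) = 25.6 J/K.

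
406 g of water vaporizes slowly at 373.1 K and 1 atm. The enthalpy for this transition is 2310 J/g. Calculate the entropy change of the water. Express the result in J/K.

ΔS = 2510 J/K

Heat absorbed by the substance: Q = mL = 406 × 2310 = 937860 J.
At constant T, ΔS = Q_rev/T = 937860 / 373.1 = 2510 J/K.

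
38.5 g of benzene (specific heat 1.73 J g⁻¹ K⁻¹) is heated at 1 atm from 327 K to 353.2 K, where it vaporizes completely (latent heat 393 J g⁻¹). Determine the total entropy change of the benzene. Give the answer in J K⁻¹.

Warming step: ΔS₁ = m c ln(T_tr/T_i) = 38.5 × 1.73 × ln(353.2/327) = 5.134 J/K.
Phase change: ΔS₂ = +mL/T_tr = 38.5 × 393 / 353.2 = 42.84 J/K.
ΔS_total = (5.134) + (42.84) = 48 J/K.

ΔS = 48 J/K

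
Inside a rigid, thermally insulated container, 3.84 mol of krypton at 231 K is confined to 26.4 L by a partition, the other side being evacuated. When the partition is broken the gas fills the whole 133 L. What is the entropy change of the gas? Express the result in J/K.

No heat is exchanged and no work is done, so the ideal-gas temperature stays constant.
Entropy is a state function; using a reversible isothermal path, ΔS_gas = nR ln(V₂/V₁) = 3.84 × 8.314 × ln(133/26.4) = 51.6 J/K.

ΔS_gas = 51.6 J/K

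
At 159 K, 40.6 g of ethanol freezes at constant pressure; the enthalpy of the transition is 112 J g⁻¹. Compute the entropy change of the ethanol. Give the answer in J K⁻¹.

ΔS = -28.6 J/K

Heat released by the substance: Q = −mL = −40.6 × 112 = −4547.2 J.
At constant T, ΔS = Q_rev/T = −4547.2 / 159 = -28.6 J/K.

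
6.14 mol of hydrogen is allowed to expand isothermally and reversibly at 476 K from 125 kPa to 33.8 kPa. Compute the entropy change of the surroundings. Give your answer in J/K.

For an isothermal ideal gas ΔS_gas = nR ln(P₁/P₂) = 6.14 × 8.314 × ln(125/33.8) = 66.8 J/K.
The process is reversible, so ΔS_surr = −ΔS_gas = -66.8 J/K and ΔS_universe = 0.

ΔS_surr = -66.8 J/K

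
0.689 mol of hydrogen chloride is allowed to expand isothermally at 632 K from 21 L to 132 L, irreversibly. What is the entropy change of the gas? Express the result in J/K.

ΔS_gas = 10.5 J/K

Entropy is a state function, so ΔS_gas depends only on the end states.
For an isothermal ideal gas ΔS_gas = nR ln(V₂/V₁) = 0.689 × 8.314 × ln(132/21) = 10.5 J/K.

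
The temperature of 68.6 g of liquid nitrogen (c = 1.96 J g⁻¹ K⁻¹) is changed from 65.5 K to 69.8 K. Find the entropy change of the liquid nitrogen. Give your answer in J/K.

ΔS = 8.55 J/K

ΔS = ∫dQ_rev/T = m c ln(T₂/T₁) = 68.6 × 1.96 × ln(69.8/65.5) = 8.55 J/K.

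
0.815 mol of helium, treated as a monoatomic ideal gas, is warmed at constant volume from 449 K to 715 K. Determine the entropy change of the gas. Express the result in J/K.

At constant volume, ΔS = nC_V ln(T₂/T₁) with C_V = 3R/2 = 12.47 J mol⁻¹ K⁻¹.
ΔS = 0.815 × 12.47 × ln(715/449) = 4.73 J/K.

ΔS = 4.73 J/K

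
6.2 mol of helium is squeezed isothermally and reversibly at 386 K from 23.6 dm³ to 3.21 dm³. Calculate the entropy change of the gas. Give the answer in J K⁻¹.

For an isothermal ideal gas ΔS_gas = nR ln(V₂/V₁) = 6.2 × 8.314 × ln(3.21/23.6) = -103 J/K.

ΔS_gas = -103 J/K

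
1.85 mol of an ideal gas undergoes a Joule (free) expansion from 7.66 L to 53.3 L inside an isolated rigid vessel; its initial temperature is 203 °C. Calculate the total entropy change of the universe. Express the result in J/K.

ΔS_universe = 29.8 J/K

For an ideal gas in free expansion Q = 0 and W = 0, so T is unchanged.
Entropy is a state function; using a reversible isothermal path, ΔS_gas = nR ln(V₂/V₁) = 1.85 × 8.314 × ln(53.3/7.66) = 29.8 J/K.
The insulated surroundings exchange no heat, so ΔS_surr = 0 and ΔS_universe = ΔS_gas.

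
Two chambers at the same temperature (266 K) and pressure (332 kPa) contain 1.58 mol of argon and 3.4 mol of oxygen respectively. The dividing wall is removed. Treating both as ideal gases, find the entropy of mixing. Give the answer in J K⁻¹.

Mole fractions: x_A = 1.58/4.98 = 0.317, x_B = 0.683.
ΔS_mix = −R(n_A ln x_A + n_B ln x_B) = −8.314 × (1.58 ln 0.317 + 3.4 ln 0.683) = 25.9 J/K.

ΔS_mix = 25.9 J/K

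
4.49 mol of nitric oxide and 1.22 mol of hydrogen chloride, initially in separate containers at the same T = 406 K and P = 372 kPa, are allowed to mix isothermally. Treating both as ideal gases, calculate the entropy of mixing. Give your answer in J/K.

Mole fractions: x_A = 4.49/5.71 = 0.786, x_B = 0.214.
ΔS_mix = −R(n_A ln x_A + n_B ln x_B) = −8.314 × (4.49 ln 0.786 + 1.22 ln 0.214) = 24.6 J/K.

ΔS_mix = 24.6 J/K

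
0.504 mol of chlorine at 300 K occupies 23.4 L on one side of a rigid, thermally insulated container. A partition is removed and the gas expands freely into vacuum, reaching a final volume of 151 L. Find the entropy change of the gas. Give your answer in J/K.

ΔS_gas = 7.81 J/K

For an ideal gas in free expansion Q = 0 and W = 0, so T is unchanged.
Entropy is a state function; using a reversible isothermal path, ΔS_gas = nR ln(V₂/V₁) = 0.504 × 8.314 × ln(151/23.4) = 7.81 J/K.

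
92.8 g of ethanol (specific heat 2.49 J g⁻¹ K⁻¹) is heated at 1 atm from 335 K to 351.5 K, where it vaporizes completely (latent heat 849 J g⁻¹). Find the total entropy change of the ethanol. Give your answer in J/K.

ΔS = 235 J/K

Warming step: ΔS₁ = m c ln(T_tr/T_i) = 92.8 × 2.49 × ln(351.5/335) = 11.11 J/K.
Phase change: ΔS₂ = +mL/T_tr = 92.8 × 849 / 351.5 = 224.1 J/K.
ΔS_total = (11.11) + (224.1) = 235 J/K.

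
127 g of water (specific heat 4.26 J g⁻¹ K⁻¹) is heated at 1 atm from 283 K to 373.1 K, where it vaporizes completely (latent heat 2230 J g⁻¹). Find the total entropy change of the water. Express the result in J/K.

ΔS = 909 J/K

Warming step: ΔS₁ = m c ln(T_tr/T_i) = 127 × 4.26 × ln(373.1/283) = 149.5 J/K.
Phase change: ΔS₂ = +mL/T_tr = 127 × 2230 / 373.1 = 759.1 J/K.
ΔS_total = (149.5) + (759.1) = 909 J/K.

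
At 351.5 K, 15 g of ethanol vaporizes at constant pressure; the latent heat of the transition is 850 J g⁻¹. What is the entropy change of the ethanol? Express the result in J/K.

Heat absorbed by the substance: Q = mL = 15 × 850 = 12750 J.
At constant T, ΔS = Q_rev/T = 12750 / 351.5 = 36.3 J/K.

ΔS = 36.3 J/K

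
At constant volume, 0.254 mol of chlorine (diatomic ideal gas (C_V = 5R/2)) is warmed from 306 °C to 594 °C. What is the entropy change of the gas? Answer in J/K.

ΔS = 2.13 J/K

In kelvin: T₁ = 579.15 K, T₂ = 867.15 K. At constant volume, ΔS = nC_V ln(T₂/T₁) with C_V = 5R/2 = 20.79 J mol⁻¹ K⁻¹.
ΔS = 0.254 × 20.79 × ln(867.15/579.15) = 2.13 J/K.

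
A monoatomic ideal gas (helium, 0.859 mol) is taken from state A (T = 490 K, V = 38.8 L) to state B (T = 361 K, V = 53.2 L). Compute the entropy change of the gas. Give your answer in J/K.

ΔS = -1.02 J/K

Entropy is a state function: ΔS = nC_V ln(T₂/T₁) + nR ln(V₂/V₁), with C_V = 3R/2 = 12.47 J mol⁻¹ K⁻¹ for a monoatomic ideal gas.
ΔS = 0.859 × [12.47 × ln(361/490) + 8.314 × ln(53.2/38.8)] = -1.02 J/K.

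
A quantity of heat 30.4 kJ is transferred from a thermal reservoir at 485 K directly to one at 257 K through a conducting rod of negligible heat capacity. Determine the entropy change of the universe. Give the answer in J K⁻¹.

ΔS_hot = −Q/T_H = −30400/485 = -62.68 J/K and ΔS_cold = +Q/T_C = 30400/257 = 118.3 J/K.
ΔS_total = -62.68 + 118.3 = 55.6 J/K, positive as the second law requires.

ΔS_total = 55.6 J/K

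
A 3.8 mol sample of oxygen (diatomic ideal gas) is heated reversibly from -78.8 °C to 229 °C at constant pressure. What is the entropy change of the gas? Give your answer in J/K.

In kelvin: T₁ = 194.35 K, T₂ = 502.15 K. At constant pressure, ΔS = nC_p ln(T₂/T₁) with C_p = 7R/2 = 29.1 J mol⁻¹ K⁻¹.
ΔS = 3.8 × 29.1 × ln(502.15/194.35) = 105 J/K.

ΔS = 105 J/K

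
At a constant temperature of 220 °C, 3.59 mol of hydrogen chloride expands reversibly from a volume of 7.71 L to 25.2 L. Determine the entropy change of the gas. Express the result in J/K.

For an isothermal ideal gas ΔS_gas = nR ln(V₂/V₁) = 3.59 × 8.314 × ln(25.2/7.71) = 35.3 J/K.

ΔS_gas = 35.3 J/K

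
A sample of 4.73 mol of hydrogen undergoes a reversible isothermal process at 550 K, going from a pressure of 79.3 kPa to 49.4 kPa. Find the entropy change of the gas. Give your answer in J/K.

ΔS_gas = 18.6 J/K

For an isothermal ideal gas ΔS_gas = nR ln(P₁/P₂) = 4.73 × 8.314 × ln(79.3/49.4) = 18.6 J/K.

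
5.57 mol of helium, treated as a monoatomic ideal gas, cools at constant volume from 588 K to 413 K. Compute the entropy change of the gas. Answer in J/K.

ΔS = -24.5 J/K

At constant volume, ΔS = nC_V ln(T₂/T₁) with C_V = 3R/2 = 12.47 J mol⁻¹ K⁻¹.
ΔS = 5.57 × 12.47 × ln(413/588) = -24.5 J/K.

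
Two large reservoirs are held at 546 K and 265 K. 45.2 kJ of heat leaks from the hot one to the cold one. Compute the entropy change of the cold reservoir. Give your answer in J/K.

The cold reservoir gains heat Q, so ΔS_cold = +Q/T_C = 45200/265 = 171 J/K.

ΔS_cold = 171 J/K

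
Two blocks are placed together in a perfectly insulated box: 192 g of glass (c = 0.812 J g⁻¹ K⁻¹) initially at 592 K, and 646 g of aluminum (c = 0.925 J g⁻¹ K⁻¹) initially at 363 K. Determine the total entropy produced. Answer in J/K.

ΔS_total = 16.2 J/K

Energy balance: T_f = (m₁c₁T₁ + m₂c₂T₂)/(m₁c₁ + m₂c₂) = 410.38 K.
ΔS₁ = m₁c₁ ln(T_f/T₁) = 155.904 × ln(410.38/592) = -57.13 J/K.
ΔS₂ = m₂c₂ ln(T_f/T₂) = 597.55 × ln(410.38/363) = 73.31 J/K.
ΔS_total = -57.13 + 73.31 = 16.2 J/K.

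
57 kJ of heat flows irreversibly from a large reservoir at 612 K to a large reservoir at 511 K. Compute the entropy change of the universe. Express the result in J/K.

ΔS_total = 18.4 J/K

ΔS_hot = −Q/T_H = −57000/612 = -93.14 J/K and ΔS_cold = +Q/T_C = 57000/511 = 111.5 J/K.
ΔS_total = -93.14 + 111.5 = 18.4 J/K, positive as the second law requires.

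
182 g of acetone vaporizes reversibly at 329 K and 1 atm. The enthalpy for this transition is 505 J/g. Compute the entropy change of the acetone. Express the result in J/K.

ΔS = 279 J/K

Heat absorbed by the substance: Q = mL = 182 × 505 = 91910 J.
At constant T, ΔS = Q_rev/T = 91910 / 329 = 279 J/K.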